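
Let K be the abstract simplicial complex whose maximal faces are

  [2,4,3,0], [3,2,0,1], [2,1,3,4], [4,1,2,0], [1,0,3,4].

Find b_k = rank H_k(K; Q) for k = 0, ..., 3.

b_0 = 1, b_1 = 0, b_2 = 0, b_3 = 1.

Take the total order 0 < 1 < 2 < 3 < 4 on the vertex set. Then K (dimension 3) consists of the simplices:

  0-simplices (5): [0], [1], [2], [3], [4]
  1-simplices (10): [0,1], [0,2], [0,3], [0,4], [1,2], [1,3], [1,4], [2,3], [2,4], [3,4]
  2-simplices (10): [0,1,2], [0,1,3], [0,1,4], [0,2,3], [0,2,4], [0,3,4], [1,2,3], [1,2,4], [1,3,4], [2,3,4]
  3-simplices (5): [0,1,2,3], [0,1,2,4], [0,1,3,4], [0,2,3,4], [1,2,3,4]

Hence C_0 ≅ Z^5, C_1 ≅ Z^10, C_2 ≅ Z^10, C_3 ≅ Z^5.

Boundary ∂_1: C_1 → C_0 is given by ∂[p,q] = [q] − [p].
As a 5×10 matrix over Z this has rank 4, with invariant factors (1,1,1,1).

The boundary map ∂_2: C_2 → C_1 acts by ∂[p,q,r] = [q,r] − [p,r] + [p,q]. For instance
  ∂[1,3,4] = [3,4] − [1,4] + [1,3],
  ∂[0,2,4] = [2,4] − [0,4] + [0,2].
This gives a 10×10 integer matrix of rank 6; reducing to Smith normal form yields diagonal entries (1,1,1,1,1,1).

The boundary map ∂_3: C_3 → C_2 sends each 3-simplex σ to the alternating sum Σ_i (−1)^i (σ with its i-th vertex removed). For instance
  ∂[0,1,2,4] = [1,2,4] − [0,2,4] + [0,1,4] − [0,1,2],
  ∂[0,2,3,4] = [2,3,4] − [0,3,4] + [0,2,4] − [0,2,3].
The 10×5 boundary matrix has rank 4 and Smith normal form diag(1,1,1,1).

Now H_k = ker ∂_k / im ∂_{k+1}, so:

  H_0: rank C_0 − rank ∂_1 = 5 − 4 = 1, and the invariant factors of ∂_1 are all 1, so H_0 ≅ Z.
  H_1: rank ker ∂_1 − rank ∂_2 = (10 − 4) − 6 = 0, and the invariant factors of ∂_2 are all 1, so H_1 ≅ 0.
  H_2: rank ker ∂_2 − rank ∂_3 = (10 − 6) − 4 = 0, and the invariant factors of ∂_3 are all 1, so H_2 ≅ 0.
  H_3: rank ker ∂_3 − rank ∂_4 = (5 − 4) − 0 = 1, and there is no ∂_4, so H_3 ≅ Z.

As a check, the Euler characteristic is 5 − 10 + 10 − 5 = 0, which agrees with 1 − 0 + 0 − 1 = 0.
(K is a triangulation of the 3-sphere S^3.)

Hence the Betti numbers are b_0 = 1, b_1 = 0, b_2 = 0, b_3 = 1.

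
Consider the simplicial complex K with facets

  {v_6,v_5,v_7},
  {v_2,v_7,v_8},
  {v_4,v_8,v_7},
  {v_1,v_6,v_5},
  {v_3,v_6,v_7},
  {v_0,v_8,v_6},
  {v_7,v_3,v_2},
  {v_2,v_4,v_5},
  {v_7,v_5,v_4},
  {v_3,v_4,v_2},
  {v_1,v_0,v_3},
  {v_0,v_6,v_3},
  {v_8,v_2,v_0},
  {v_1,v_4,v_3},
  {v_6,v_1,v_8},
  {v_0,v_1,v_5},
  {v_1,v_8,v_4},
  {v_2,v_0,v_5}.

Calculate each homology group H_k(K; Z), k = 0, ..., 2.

H_0 ≅ Z,  H_1 ≅ Z ⊕ Z/2Z,  H_2 = 0.

We work with the vertex ordering v_0 < v_1 < v_2 < v_3 < v_4 < v_5 < v_6 < v_7 < v_8. The simplices of K, each written with vertices in increasing order, are:

  0-simplices (9): [v_0], [v_1], [v_2], [v_3], [v_4], [v_5], [v_6], [v_7], [v_8]
  1-simplices (27): (27 of them)
  2-simplices (18): (18 of them)

giving chain groups C_0 ≅ Z^9, C_1 ≅ Z^27, C_2 ≅ Z^18.

Boundary ∂_1: C_1 → C_0 is given by ∂[p,q] = [q] − [p].
The 9×27 boundary matrix has rank 8 and Smith normal form diag(1,1,1,1,1,1,1,1).

The boundary map ∂_2: C_2 → C_1 sends each 2-simplex [p,q,r] to [q,r] − [p,r] + [p,q]. For instance
  ∂[v_0,v_2,v_5] = [v_2,v_5] − [v_0,v_5] + [v_0,v_2],
  ∂[v_1,v_3,v_4] = [v_3,v_4] − [v_1,v_4] + [v_1,v_3].
As a 27×18 matrix over Z this has rank 18, with invariant factors (1,1,1,1,1,1,1,1,1,1,1,1,1,1,1,1,1,2).

Now H_k = ker ∂_k / im ∂_{k+1}, so:

  H_0: rank C_0 − rank ∂_1 = 9 − 8 = 1, and the invariant factors of ∂_1 are all 1, so H_0 ≅ Z.
  H_1: rank ker ∂_1 − rank ∂_2 = (27 − 8) − 18 = 1, and ∂_2 has invariant factor 2 > 1, so H_1 ≅ Z ⊕ Z/2Z.
  H_2: rank ker ∂_2 − rank ∂_3 = (18 − 18) − 0 = 0, and there is no ∂_3, so H_2 ≅ 0.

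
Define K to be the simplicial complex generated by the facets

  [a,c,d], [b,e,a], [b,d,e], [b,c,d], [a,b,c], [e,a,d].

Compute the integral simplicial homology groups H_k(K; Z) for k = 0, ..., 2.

Fix the vertex order a < b < c < d < e and write every simplex with vertices in increasing order. Then dim K = 2 and the simplices of K are:

  0-simplices (5): a, b, c, d, e
  1-simplices (9): ab, ac, ad, ae, bc, bd, be, cd, de
  2-simplices (6): abc, abe, acd, ade, bcd, bde

giving chain groups C_0 ≅ Z^5, C_1 ≅ Z^9, C_2 ≅ Z^6.

The boundary map ∂_1: C_1 → C_0 maps an edge to its endpoints' difference, ∂[p,q] = q − p.
The 5×9 boundary matrix has rank 4 and Smith normal form diag(1,1,1,1).

The boundary map ∂_2: C_2 → C_1 maps a triangle to the signed sum of its edges. For instance
  ∂acd = cd − ad + ac,
  ∂abe = be − ae + ab.
The 9×6 boundary matrix has rank 5 and Smith normal form diag(1,1,1,1,1).

From H_k ≅ ker(∂_k) / im(∂_{k+1}) we obtain:

  H_0: rank C_0 − rank ∂_1 = 5 − 4 = 1, and the invariant factors of ∂_1 are all 1, so H_0 ≅ Z.
  H_1: rank ker ∂_1 − rank ∂_2 = (9 − 4) − 5 = 0, and the invariant factors of ∂_2 are all 1, so H_1 ≅ 0.
  H_2: rank ker ∂_2 − rank ∂_3 = (6 − 5) − 0 = 1, and there is no ∂_3, so H_2 ≅ Z.

(K is a triangulation of the 2-sphere S^2.)

H_0 ≅ Z,  H_1 = 0,  H_2 ≅ Z.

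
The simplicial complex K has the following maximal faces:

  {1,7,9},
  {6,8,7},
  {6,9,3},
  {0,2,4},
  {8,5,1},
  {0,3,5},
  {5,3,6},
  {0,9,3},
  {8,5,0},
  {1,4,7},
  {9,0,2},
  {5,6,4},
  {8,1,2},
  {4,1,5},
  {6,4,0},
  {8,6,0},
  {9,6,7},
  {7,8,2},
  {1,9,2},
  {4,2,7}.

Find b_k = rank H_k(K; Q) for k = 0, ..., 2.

We work with the vertex ordering 0 < 1 < 2 < 3 < 4 < 5 < 6 < 7 < 8 < 9. The simplices of K, each written with vertices in increasing order, are:

  0-simplices (10): [0], [1], [2], [3], [4], [5], [6], [7], [8], [9]
  1-simplices (30): (30 of them)
  2-simplices (20): (20 of them)

so the chain groups are C_0 ≅ Z^10, C_1 ≅ Z^30, C_2 ≅ Z^20.

Boundary ∂_1: C_1 → C_0 sends each edge [p,q] (with p < q) to q − p.
As a 10×30 matrix over Z this has rank 9, with invariant factors (1,1,1,1,1,1,1,1,1).

The boundary map ∂_2: C_2 → C_1 maps a triangle to the signed sum of its edges. For instance
  ∂[6,7,8] = [7,8] − [6,8] + [6,7],
  ∂[6,7,9] = [7,9] − [6,9] + [6,7].
The resulting 30×20 matrix has rank 20, and its Smith normal form has invariant factors (1,1,1,1,1,1,1,1,1,1,1,1,1,1,1,1,1,1,1,2).

From H_k ≅ ker(∂_k) / im(∂_{k+1}) we obtain:

  H_0: rank C_0 − rank ∂_1 = 10 − 9 = 1, and the invariant factors of ∂_1 are all 1, so H_0 = Z.
  H_1: rank ker ∂_1 − rank ∂_2 = (30 − 9) − 20 = 1, and ∂_2 has invariant factor 2 > 1, so H_1 = Z × Z/2.
  H_2: rank ker ∂_2 − rank ∂_3 = (20 − 20) − 0 = 0, and there is no ∂_3, so H_2 = 0.

As a check, the Euler characteristic is 10 − 30 + 20 = 0, which agrees with 1 − 1 + 0 = 0.
(K is a triangulation of the Klein bottle.)

Hence the Betti numbers are b_0 = 1, b_1 = 1, b_2 = 0.

b_0 = 1, b_1 = 1, b_2 = 0.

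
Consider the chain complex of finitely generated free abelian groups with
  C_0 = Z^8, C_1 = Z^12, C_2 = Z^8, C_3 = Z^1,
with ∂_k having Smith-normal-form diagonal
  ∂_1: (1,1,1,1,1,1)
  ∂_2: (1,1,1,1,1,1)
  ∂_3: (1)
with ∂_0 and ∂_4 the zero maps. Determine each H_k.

H_0 ≅ Z^2,  H_1 = 0,  H_2 ≅ Z,  H_3 = 0.

H_0: b_0 = 8 − 0 − 6 = 2; torsion from ∂_1 factors > 1: none. So H_0 ≅ Z^2.
H_1: b_1 = 12 − 6 − 6 = 0; torsion from ∂_2 factors > 1: none. So H_1 ≅ 0.
H_2: b_2 = 8 − 6 − 1 = 1; torsion from ∂_3 factors > 1: none. So H_2 ≅ Z.
H_3: b_3 = 1 − 1 − 0 = 0; torsion from ∂_4 factors > 1: none. So H_3 ≅ 0.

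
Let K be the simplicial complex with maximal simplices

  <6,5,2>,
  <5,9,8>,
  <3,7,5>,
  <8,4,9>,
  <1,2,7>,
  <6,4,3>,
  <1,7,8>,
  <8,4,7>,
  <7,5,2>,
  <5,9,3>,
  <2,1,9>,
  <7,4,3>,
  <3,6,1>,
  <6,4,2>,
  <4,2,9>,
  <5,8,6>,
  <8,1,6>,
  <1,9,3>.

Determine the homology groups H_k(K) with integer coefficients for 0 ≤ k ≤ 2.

Order the vertices as 1 < 2 < 3 < 4 < 5 < 6 < 7 < 8 < 9. Listing each simplex with vertices in this order, K has dimension 2 with simplices:

  0-simplices (9): [1], [2], [3], [4], [5], [6], [7], [8], [9]
  1-simplices (27): (27 of them)
  2-simplices (18): [1,2,7], [1,2,9], [1,3,6], [1,3,9], [1,6,8], [1,7,8], [2,4,6], [2,4,9], [2,5,6], [2,5,7], [3,4,6], [3,4,7], [3,5,7], [3,5,9], [4,7,8], [4,8,9], [5,6,8], [5,8,9]

giving chain groups C_0 ≅ Z^9, C_1 ≅ Z^27, C_2 ≅ Z^18.

∂_1: C_1 → C_0 is given by ∂[p,q] = [q] − [p].
This gives a 9×27 integer matrix of rank 8; reducing to Smith normal form yields diagonal entries (1,1,1,1,1,1,1,1).

The boundary map ∂_2: C_2 → C_1 sends each 2-simplex [p,q,r] to [q,r] − [p,r] + [p,q]. For instance
  ∂[1,7,8] = [7,8] − [1,8] + [1,7],
  ∂[3,4,6] = [4,6] − [3,6] + [3,4].
The resulting 27×18 matrix has rank 17, and its Smith normal form has invariant factors (1,1,1,1,1,1,1,1,1,1,1,1,1,1,1,1,1).

Now H_k = ker ∂_k / im ∂_{k+1}, so:

  H_0: rank C_0 − rank ∂_1 = 9 − 8 = 1, and the invariant factors of ∂_1 are all 1, so H_0 = Z.
  H_1: rank ker ∂_1 − rank ∂_2 = (27 − 8) − 17 = 2, and the invariant factors of ∂_2 are all 1, so H_1 = Z^2.
  H_2: rank ker ∂_2 − rank ∂_3 = (18 − 17) − 0 = 1, and there is no ∂_3, so H_2 = Z.

As a check, the Euler characteristic is 9 − 27 + 18 = 0, which agrees with 1 − 2 + 1 = 0.

H_0 ≅ Z,  H_1 ≅ Z^2,  H_2 ≅ Z.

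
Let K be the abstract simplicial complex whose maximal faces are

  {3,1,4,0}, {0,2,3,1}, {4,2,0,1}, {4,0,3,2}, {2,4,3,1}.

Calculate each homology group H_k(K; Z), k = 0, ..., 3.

H_0 = Z,  H_1 = 0,  H_2 = 0,  H_3 = Z.

Fix the vertex order 0 < 1 < 2 < 3 < 4 and write every simplex with vertices in increasing order. Then dim K = 3 and the simplices of K are:

  0-simplices (5): [0], [1], [2], [3], [4]
  1-simplices (10): [0,1], [0,2], [0,3], [0,4], [1,2], [1,3], [1,4], [2,3], [2,4], [3,4]
  2-simplices (10): [0,1,2], [0,1,3], [0,1,4], [0,2,3], [0,2,4], [0,3,4], [1,2,3], [1,2,4], [1,3,4], [2,3,4]
  3-simplices (5): [0,1,2,3], [0,1,2,4], [0,1,3,4], [0,2,3,4], [1,2,3,4]

giving chain groups C_0 ≅ Z^5, C_1 ≅ Z^10, C_2 ≅ Z^10, C_3 ≅ Z^5.

Boundary ∂_1: C_1 → C_0 maps an edge to its endpoints' difference, ∂[p,q] = q − p. For instance
  ∂[0,1] = [1] − [0].
This gives a 5×10 integer matrix of rank 4; reducing to Smith normal form yields diagonal entries (1,1,1,1).

The boundary map ∂_2: C_2 → C_1 acts by ∂[p,q,r] = [q,r] − [p,r] + [p,q]. For instance
  ∂[0,1,3] = [1,3] − [0,3] + [0,1],
  ∂[0,3,4] = [3,4] − [0,4] + [0,3].
This gives a 10×10 integer matrix of rank 6; reducing to Smith normal form yields diagonal entries (1,1,1,1,1,1).

∂_3: C_3 → C_2 sends each 3-simplex σ to the alternating sum Σ_i (−1)^i (σ with its i-th vertex removed). For instance
  ∂[0,2,3,4] = [2,3,4] − [0,3,4] + [0,2,4] − [0,2,3],
  ∂[0,1,2,4] = [1,2,4] − [0,2,4] + [0,1,4] − [0,1,2].
The 10×5 boundary matrix has rank 4 and Smith normal form diag(1,1,1,1).

Now H_k = ker ∂_k / im ∂_{k+1}, so:

  H_0: rank C_0 − rank ∂_1 = 5 − 4 = 1, and the invariant factors of ∂_1 are all 1, so H_0 = Z.
  H_1: rank ker ∂_1 − rank ∂_2 = (10 − 4) − 6 = 0, and the invariant factors of ∂_2 are all 1, so H_1 = 0.
  H_2: rank ker ∂_2 − rank ∂_3 = (10 − 6) − 4 = 0, and the invariant factors of ∂_3 are all 1, so H_2 = 0.
  H_3: rank ker ∂_3 − rank ∂_4 = (5 − 4) − 0 = 1, and there is no ∂_4, so H_3 = Z.

(K is a triangulation of the 3-sphere S^3.)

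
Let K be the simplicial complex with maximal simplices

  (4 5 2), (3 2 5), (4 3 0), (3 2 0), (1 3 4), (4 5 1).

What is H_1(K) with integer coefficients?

H_1 ≅ Z.

Order the vertices as 0 < 1 < 2 < 3 < 4 < 5. Listing each simplex with vertices in this order, K has dimension 2 with simplices:

  0-simplices (6): [0], [1], [2], [3], [4], [5]
  1-simplices (12): [0,2], [0,3], [0,4], [1,3], [1,4], [1,5], [2,3], [2,4], [2,5], [3,4], [3,5], [4,5]
  2-simplices (6): [0,2,3], [0,3,4], [1,3,4], [1,4,5], [2,3,5], [2,4,5]

giving chain groups C_0 ≅ Z^6, C_1 ≅ Z^12, C_2 ≅ Z^6.

Boundary ∂_1: C_1 → C_0 sends each edge [p,q] (with p < q) to q − p.
The 6×12 boundary matrix has rank 5 and Smith normal form diag(1,1,1,1,1).

Boundary ∂_2: C_2 → C_1 acts by ∂[p,q,r] = [q,r] − [p,r] + [p,q]. For instance
  ∂[1,3,4] = [3,4] − [1,4] + [1,3],
  ∂[0,2,3] = [2,3] − [0,3] + [0,2].
The 12×6 boundary matrix has rank 6 and Smith normal form diag(1,1,1,1,1,1).

From H_k ≅ ker(∂_k) / im(∂_{k+1}) we obtain:

  H_1: rank ker ∂_1 − rank ∂_2 = (12 − 5) − 6 = 1, and the invariant factors of ∂_2 are all 1, so H_1 ≅ Z.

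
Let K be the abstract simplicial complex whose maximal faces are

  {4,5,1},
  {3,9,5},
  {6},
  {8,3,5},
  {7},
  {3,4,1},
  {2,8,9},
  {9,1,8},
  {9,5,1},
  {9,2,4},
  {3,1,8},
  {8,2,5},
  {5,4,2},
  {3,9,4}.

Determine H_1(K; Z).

H_1 ≅ Z/2.

Fix the vertex order 1 < 2 < 3 < 4 < 5 < 6 < 7 < 8 < 9 and write every simplex with vertices in increasing order. Then dim K = 2 and the simplices of K are:

  0-simplices (9): [1], [2], [3], [4], [5], [6], [7], [8], [9]
  1-simplices (18): [1,3], [1,4], [1,5], [1,8], [1,9], [2,4], [2,5], [2,8], [2,9], [3,4], [3,5], [3,8], [3,9], [4,5], [4,9], [5,8], [5,9], [8,9]
  2-simplices (12): [1,3,4], [1,3,8], [1,4,5], [1,5,9], [1,8,9], [2,4,5], [2,4,9], [2,5,8], [2,8,9], [3,4,9], [3,5,8], [3,5,9]

giving chain groups C_0 ≅ Z^9, C_1 ≅ Z^18, C_2 ≅ Z^12.

∂_1: C_1 → C_0 is given by ∂[p,q] = [q] − [p]. For instance
  ∂[4,5] = [5] − [4].
As a 9×18 matrix over Z this has rank 6, with invariant factors (1,1,1,1,1,1).

The boundary map ∂_2: C_2 → C_1 sends each 2-simplex [p,q,r] to [q,r] − [p,r] + [p,q]. For instance
  ∂[1,3,8] = [3,8] − [1,8] + [1,3],
  ∂[2,4,5] = [4,5] − [2,5] + [2,4].
This gives a 18×12 integer matrix of rank 12; reducing to Smith normal form yields diagonal entries (1,1,1,1,1,1,1,1,1,1,1,2).

Computing H_k = (kernel of ∂_k) / (image of ∂_{k+1}):

  H_1: rank ker ∂_1 − rank ∂_2 = (18 − 6) − 12 = 0, and ∂_2 has invariant factor 2 > 1, so H_1 ≅ Z/2.

(K is a triangulation of the disjoint union of a set of 2 points and the real projective plane RP^2.)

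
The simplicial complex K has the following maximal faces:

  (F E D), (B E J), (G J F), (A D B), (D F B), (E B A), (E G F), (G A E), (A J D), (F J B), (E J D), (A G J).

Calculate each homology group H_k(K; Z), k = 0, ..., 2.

Take the total order A < B < D < E < F < G < J on the vertex set. Then K (dimension 2) consists of the simplices:

  0-simplices (7): A, B, D, E, F, G, J
  1-simplices (18): AB, AD, AE, AG, AJ, BD, BE, BF, BJ, DE, DF, DJ, EF, EG, EJ, FG, FJ, GJ
  2-simplices (12): ABD, ABE, ADJ, AEG, AGJ, BDF, BEJ, BFJ, DEF, DEJ, EFG, FGJ

so the chain groups are C_0 ≅ Z^7, C_1 ≅ Z^18, C_2 ≅ Z^12.

Boundary ∂_1: C_1 → C_0 is given by ∂[p,q] = [q] − [p].
The 7×18 boundary matrix has rank 6 and Smith normal form diag(1,1,1,1,1,1).

Boundary ∂_2: C_2 → C_1 maps a triangle to the signed sum of its edges. For instance
  ∂AEG = EG − AG + AE,
  ∂ABE = BE − AE + AB.
As a 18×12 matrix over Z this has rank 12, with invariant factors (1,1,1,1,1,1,1,1,1,1,1,2).

Reading off H_k = ker ∂_k / im ∂_{k+1}:

  H_0: rank C_0 − rank ∂_1 = 7 − 6 = 1, and the invariant factors of ∂_1 are all 1, so H_0 = Z.
  H_1: rank ker ∂_1 − rank ∂_2 = (18 − 6) − 12 = 0, and ∂_2 has invariant factor 2 > 1, so H_1 = Z/2Z.
  H_2: rank ker ∂_2 − rank ∂_3 = (12 − 12) − 0 = 0, and there is no ∂_3, so H_2 = 0.

(K is a triangulation of the real projective plane RP^2.)

H_0 = Z,  H_1 = Z/2Z,  H_2 = 0.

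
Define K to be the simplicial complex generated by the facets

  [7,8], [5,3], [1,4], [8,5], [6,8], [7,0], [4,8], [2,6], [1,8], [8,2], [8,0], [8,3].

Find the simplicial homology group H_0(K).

Order the vertices as 0 < 1 < 2 < 3 < 4 < 5 < 6 < 7 < 8. Listing each simplex with vertices in this order, K has dimension 1 with simplices:

  0-simplices (9): [0], [1], [2], [3], [4], [5], [6], [7], [8]
  1-simplices (12): [0,7], [0,8], [1,4], [1,8], [2,6], [2,8], [3,5], [3,8], [4,8], [5,8], [6,8], [7,8]

Hence C_0 ≅ Z^9, C_1 ≅ Z^12.

Boundary ∂_1: C_1 → C_0 maps an edge to its endpoints' difference, ∂[p,q] = q − p. For instance
  ∂[5,8] = [8] − [5].
The resulting 9×12 matrix has rank 8, and its Smith normal form has invariant factors (1,1,1,1,1,1,1,1).

From H_k ≅ ker(∂_k) / im(∂_{k+1}) we obtain:

  H_0: rank C_0 − rank ∂_1 = 9 − 8 = 1, and the invariant factors of ∂_1 are all 1, so H_0 ≅ Z.

H_0 ≅ Z.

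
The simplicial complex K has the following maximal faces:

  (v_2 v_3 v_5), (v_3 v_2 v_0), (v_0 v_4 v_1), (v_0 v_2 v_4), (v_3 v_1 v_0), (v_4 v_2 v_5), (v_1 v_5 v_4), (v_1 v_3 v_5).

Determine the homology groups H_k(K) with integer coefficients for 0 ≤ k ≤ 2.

K has 6 vertices, 12 edges, 8 triangles.
rank ∂_0 = 0, rank ∂_1 = 5 ⇒ b_0 = 6 − 0 − 5 = 1; all invariant factors of ∂_1 are 1 so no torsion. So H_0 ≅ Z.
rank ∂_1 = 5, rank ∂_2 = 7 ⇒ b_1 = 12 − 5 − 7 = 0; all invariant factors of ∂_2 are 1 so no torsion. So H_1 ≅ 0.
rank ∂_2 = 7, rank ∂_3 = 0 ⇒ b_2 = 8 − 7 − 0 = 1. So H_2 ≅ Z.

H_0 ≅ Z,  H_1 = 0,  H_2 ≅ Z.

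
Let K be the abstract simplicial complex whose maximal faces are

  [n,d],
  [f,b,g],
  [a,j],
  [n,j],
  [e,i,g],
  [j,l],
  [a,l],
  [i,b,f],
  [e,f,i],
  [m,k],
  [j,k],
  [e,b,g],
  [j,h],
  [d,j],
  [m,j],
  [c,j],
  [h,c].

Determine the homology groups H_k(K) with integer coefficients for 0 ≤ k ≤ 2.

H_0 = Z^2,  H_1 = Z^5,  H_2 = 0.

K has 14 vertices, 22 edges, 5 triangles.
rank ∂_0 = 0, rank ∂_1 = 12 ⇒ b_0 = 14 − 0 − 12 = 2; all invariant factors of ∂_1 are 1 so no torsion. So H_0 ≅ Z^2.
rank ∂_1 = 12, rank ∂_2 = 5 ⇒ b_1 = 22 − 12 − 5 = 5; all invariant factors of ∂_2 are 1 so no torsion. So H_1 ≅ Z^5.
rank ∂_2 = 5, rank ∂_3 = 0 ⇒ b_2 = 5 − 5 − 0 = 0. So H_2 ≅ 0.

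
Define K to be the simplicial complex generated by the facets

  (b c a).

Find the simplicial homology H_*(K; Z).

Fix the vertex order a < b < c and write every simplex with vertices in increasing order. Then dim K = 2 and the simplices of K are:

  0-simplices (3): a, b, c
  1-simplices (3): ab, ac, bc
  2-simplices (1): abc

Hence C_0 ≅ Z^3, C_1 ≅ Z^3, C_2 ≅ Z^1.

∂_1: C_1 → C_0 maps an edge to its endpoints' difference, ∂[p,q] = q − p. For instance
  ∂ac = c − a.
The 3×3 boundary matrix has rank 2 and Smith normal form diag(1,1).

Boundary ∂_2: C_2 → C_1 acts by ∂[p,q,r] = [q,r] − [p,r] + [p,q]. For instance
  ∂abc = bc − ac + ab.
The resulting 3×1 matrix has rank 1, and its Smith normal form has invariant factors (1).

Reading off H_k = ker ∂_k / im ∂_{k+1}:

  H_0: rank C_0 − rank ∂_1 = 3 − 2 = 1, and the invariant factors of ∂_1 are all 1, so H_0 ≅ Z.
  H_1: rank ker ∂_1 − rank ∂_2 = (3 − 2) − 1 = 0, and the invariant factors of ∂_2 are all 1, so H_1 ≅ 0.
  H_2: rank ker ∂_2 − rank ∂_3 = (1 − 1) − 0 = 0, and there is no ∂_3, so H_2 ≅ 0.

H_0 ≅ Z,  H_1 = 0,  H_2 = 0.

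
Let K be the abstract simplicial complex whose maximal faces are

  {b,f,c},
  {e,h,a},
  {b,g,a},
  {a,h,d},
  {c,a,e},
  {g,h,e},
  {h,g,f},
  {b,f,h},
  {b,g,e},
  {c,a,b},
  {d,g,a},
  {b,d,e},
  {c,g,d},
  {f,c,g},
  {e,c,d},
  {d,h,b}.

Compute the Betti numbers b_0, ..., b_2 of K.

b_0 = 1, b_1 = 2, b_2 = 1.

We work with the vertex ordering a < b < c < d < e < f < g < h. The simplices of K, each written with vertices in increasing order, are:

  0-simplices (8): a, b, c, d, e, f, g, h
  1-simplices (24): ab, ac, ad, ae, ag, ah, bc, bd, be, bf, bg, bh, cd, ce, cf, cg, de, dg, dh, eg, eh, fg, fh, gh
  2-simplices (16): abc, abg, ace, adg, adh, aeh, bcf, bde, bdh, beg, bfh, cde, cdg, cfg, egh, fgh

giving chain groups C_0 ≅ Z^8, C_1 ≅ Z^24, C_2 ≅ Z^16.

Boundary ∂_1: C_1 → C_0 is given by ∂[p,q] = [q] − [p]. For instance
  ∂be = e − b.
This gives a 8×24 integer matrix of rank 7; reducing to Smith normal form yields diagonal entries (1,1,1,1,1,1,1).

The boundary map ∂_2: C_2 → C_1 acts by ∂[p,q,r] = [q,r] − [p,r] + [p,q]. For instance
  ∂bdh = dh − bh + bd,
  ∂abg = bg − ag + ab.
The 24×16 boundary matrix has rank 15 and Smith normal form diag(1,1,1,1,1,1,1,1,1,1,1,1,1,1,1).

Reading off H_k = ker ∂_k / im ∂_{k+1}:

  H_0: rank C_0 − rank ∂_1 = 8 − 7 = 1, and the invariant factors of ∂_1 are all 1, so H_0 = Z.
  H_1: rank ker ∂_1 − rank ∂_2 = (24 − 7) − 15 = 2, and the invariant factors of ∂_2 are all 1, so H_1 = Z^2.
  H_2: rank ker ∂_2 − rank ∂_3 = (16 − 15) − 0 = 1, and there is no ∂_3, so H_2 = Z.

As a check, the Euler characteristic is 8 − 24 + 16 = 0, which agrees with 1 − 2 + 1 = 0.
(K is a triangulation of the torus T^2.)

Hence the Betti numbers are b_0 = 1, b_1 = 2, b_2 = 1.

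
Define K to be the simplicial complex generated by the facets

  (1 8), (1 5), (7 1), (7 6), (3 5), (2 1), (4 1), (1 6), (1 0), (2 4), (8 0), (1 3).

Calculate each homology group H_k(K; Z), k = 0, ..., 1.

Order the vertices as 0 < 1 < 2 < 3 < 4 < 5 < 6 < 7 < 8. Listing each simplex with vertices in this order, K has dimension 1 with simplices:

  0-simplices (9): [0], [1], [2], [3], [4], [5], [6], [7], [8]
  1-simplices (12): [0,1], [0,8], [1,2], [1,3], [1,4], [1,5], [1,6], [1,7], [1,8], [2,4], [3,5], [6,7]

giving chain groups C_0 ≅ Z^9, C_1 ≅ Z^12.

The boundary map ∂_1: C_1 → C_0 is given by ∂[p,q] = [q] − [p]. For instance
  ∂[1,8] = [8] − [1].
As a 9×12 matrix over Z this has rank 8, with invariant factors (1,1,1,1,1,1,1,1).

Computing H_k = (kernel of ∂_k) / (image of ∂_{k+1}):

  H_0: rank C_0 − rank ∂_1 = 9 − 8 = 1, and the invariant factors of ∂_1 are all 1, so H_0 = Z.
  H_1: rank ker ∂_1 − rank ∂_2 = (12 − 8) − 0 = 4, and there is no ∂_2, so H_1 = Z^4.

H_0 = Z,  H_1 = Z^4.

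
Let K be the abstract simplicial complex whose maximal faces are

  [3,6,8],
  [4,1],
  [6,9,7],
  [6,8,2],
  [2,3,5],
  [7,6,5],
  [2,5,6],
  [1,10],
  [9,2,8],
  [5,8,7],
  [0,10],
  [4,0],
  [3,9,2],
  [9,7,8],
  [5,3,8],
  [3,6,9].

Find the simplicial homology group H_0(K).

Fix the vertex order 0 < 1 < 2 < 3 < 4 < 5 < 6 < 7 < 8 < 9 < 10 and write every simplex with vertices in increasing order. Then dim K = 2 and the simplices of K are:

  0-simplices (11): [0], [1], [2], [3], [4], [5], [6], [7], [8], [9], [10]
  1-simplices (22): [0,4], [0,10], [1,4], [1,10], [2,3], [2,5], [2,6], [2,8], [2,9], [3,5], [3,6], [3,8], [3,9], [5,6], [5,7], [5,8], [6,7], [6,8], [6,9], [7,8], [7,9], [8,9]
  2-simplices (12): [2,3,5], [2,3,9], [2,5,6], [2,6,8], [2,8,9], [3,5,8], [3,6,8], [3,6,9], [5,6,7], [5,7,8], [6,7,9], [7,8,9]

Hence C_0 ≅ Z^11, C_1 ≅ Z^22, C_2 ≅ Z^12.

Boundary ∂_1: C_1 → C_0 maps an edge to its endpoints' difference, ∂[p,q] = q − p.
The resulting 11×22 matrix has rank 9, and its Smith normal form has invariant factors (1,1,1,1,1,1,1,1,1).

∂_2: C_2 → C_1 maps a triangle to the signed sum of its edges. For instance
  ∂[3,5,8] = [5,8] − [3,8] + [3,5],
  ∂[5,6,7] = [6,7] − [5,7] + [5,6].
This gives a 22×12 integer matrix of rank 12; reducing to Smith normal form yields diagonal entries (1,1,1,1,1,1,1,1,1,1,1,2).

Reading off H_k = ker ∂_k / im ∂_{k+1}:

  H_0: rank C_0 − rank ∂_1 = 11 − 9 = 2, and the invariant factors of ∂_1 are all 1, so H_0 ≅ Z^2.

H_0 ≅ Z^2.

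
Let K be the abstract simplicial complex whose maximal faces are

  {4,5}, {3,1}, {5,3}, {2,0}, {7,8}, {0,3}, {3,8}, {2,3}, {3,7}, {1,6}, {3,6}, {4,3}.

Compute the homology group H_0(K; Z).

We work with the vertex ordering 0 < 1 < 2 < 3 < 4 < 5 < 6 < 7 < 8. The simplices of K, each written with vertices in increasing order, are:

  0-simplices (9): [0], [1], [2], [3], [4], [5], [6], [7], [8]
  1-simplices (12): [0,2], [0,3], [1,3], [1,6], [2,3], [3,4], [3,5], [3,6], [3,7], [3,8], [4,5], [7,8]

giving chain groups C_0 ≅ Z^9, C_1 ≅ Z^12.

∂_1: C_1 → C_0 is given by ∂[p,q] = [q] − [p]. For instance
  ∂[1,6] = [6] − [1].
The 9×12 boundary matrix has rank 8 and Smith normal form diag(1,1,1,1,1,1,1,1).

Now H_k = ker ∂_k / im ∂_{k+1}, so:

  H_0: rank C_0 − rank ∂_1 = 9 − 8 = 1, and the invariant factors of ∂_1 are all 1, so H_0 = Z.

(K is a triangulation of a wedge of 4 circles.)

H_0 = Z.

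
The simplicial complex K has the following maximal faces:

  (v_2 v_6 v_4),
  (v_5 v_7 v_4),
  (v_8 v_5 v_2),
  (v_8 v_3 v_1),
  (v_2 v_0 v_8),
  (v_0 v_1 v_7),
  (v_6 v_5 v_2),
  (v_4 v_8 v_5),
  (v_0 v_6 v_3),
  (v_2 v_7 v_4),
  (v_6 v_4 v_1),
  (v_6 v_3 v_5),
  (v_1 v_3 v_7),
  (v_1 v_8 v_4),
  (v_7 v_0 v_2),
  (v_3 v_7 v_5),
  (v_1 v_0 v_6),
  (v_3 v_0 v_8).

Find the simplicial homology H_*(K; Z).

Take the total order v_0 < v_1 < v_2 < v_3 < v_4 < v_5 < v_6 < v_7 < v_8 on the vertex set. Then K (dimension 2) consists of the simplices:

  0-simplices (9): [v_0], [v_1], [v_2], [v_3], [v_4], [v_5], [v_6], [v_7], [v_8]
  1-simplices (27): (27 of them)
  2-simplices (18): (18 of them)

so the chain groups are C_0 ≅ Z^9, C_1 ≅ Z^27, C_2 ≅ Z^18.

∂_1: C_1 → C_0 sends each edge [p,q] (with p < q) to q − p. For instance
  ∂[v_0,v_1] = [v_1] − [v_0].
This gives a 9×27 integer matrix of rank 8; reducing to Smith normal form yields diagonal entries (1,1,1,1,1,1,1,1).

The boundary map ∂_2: C_2 → C_1 sends each 2-simplex [p,q,r] to [q,r] − [p,r] + [p,q]. For instance
  ∂[v_0,v_2,v_7] = [v_2,v_7] − [v_0,v_7] + [v_0,v_2],
  ∂[v_2,v_5,v_6] = [v_5,v_6] − [v_2,v_6] + [v_2,v_5].
As a 27×18 matrix over Z this has rank 18, with invariant factors (1,1,1,1,1,1,1,1,1,1,1,1,1,1,1,1,1,2).

Reading off H_k = ker ∂_k / im ∂_{k+1}:

  H_0: rank C_0 − rank ∂_1 = 9 − 8 = 1, and the invariant factors of ∂_1 are all 1, so H_0 = Z.
  H_1: rank ker ∂_1 − rank ∂_2 = (27 − 8) − 18 = 1, and ∂_2 has invariant factor 2 > 1, so H_1 = Z × Z/2.
  H_2: rank ker ∂_2 − rank ∂_3 = (18 − 18) − 0 = 0, and there is no ∂_3, so H_2 = 0.

As a check, the Euler characteristic is 9 − 27 + 18 = 0, which agrees with 1 − 1 + 0 = 0.
(K is a triangulation of the Klein bottle.)

H_0 = Z,  H_1 = Z × Z/2,  H_2 = 0.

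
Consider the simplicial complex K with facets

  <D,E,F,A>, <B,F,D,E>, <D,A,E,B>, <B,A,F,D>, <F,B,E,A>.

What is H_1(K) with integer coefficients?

H_1 = 0.

Fix the vertex order A < B < D < E < F and write every simplex with vertices in increasing order. Then dim K = 3 and the simplices of K are:

  0-simplices (5): A, B, D, E, F
  1-simplices (10): AB, AD, AE, AF, BD, BE, BF, DE, DF, EF
  2-simplices (10): ABD, ABE, ABF, ADE, ADF, AEF, BDE, BDF, BEF, DEF
  3-simplices (5): ABDE, ABDF, ABEF, ADEF, BDEF

Hence C_0 ≅ Z^5, C_1 ≅ Z^10, C_2 ≅ Z^10, C_3 ≅ Z^5.

The boundary map ∂_1: C_1 → C_0 is given by ∂[p,q] = [q] − [p].
The resulting 5×10 matrix has rank 4, and its Smith normal form has invariant factors (1,1,1,1).

Boundary ∂_2: C_2 → C_1 sends each 2-simplex [p,q,r] to [q,r] − [p,r] + [p,q]. For instance
  ∂DEF = EF − DF + DE,
  ∂ABF = BF − AF + AB.
The 10×10 boundary matrix has rank 6 and Smith normal form diag(1,1,1,1,1,1).

∂_3: C_3 → C_2 sends each 3-simplex σ to the alternating sum Σ_i (−1)^i (σ with its i-th vertex removed). For instance
  ∂ABDE = BDE − ADE + ABE − ABD,
  ∂ABEF = BEF − AEF + ABF − ABE.
As a 10×5 matrix over Z this has rank 4, with invariant factors (1,1,1,1).

Computing H_k = (kernel of ∂_k) / (image of ∂_{k+1}):

  H_1: rank ker ∂_1 − rank ∂_2 = (10 − 4) − 6 = 0, and the invariant factors of ∂_2 are all 1, so H_1 ≅ 0.

(K is a triangulation of the 3-sphere S^3.)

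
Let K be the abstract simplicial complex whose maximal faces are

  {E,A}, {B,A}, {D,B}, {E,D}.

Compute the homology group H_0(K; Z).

H_0 = Z.

Take the total order A < B < D < E on the vertex set. Then K (dimension 1) consists of the simplices:

  0-simplices (4): A, B, D, E
  1-simplices (4): AB, AE, BD, DE

Hence C_0 ≅ Z^4, C_1 ≅ Z^4.

The boundary map ∂_1: C_1 → C_0 is given by ∂[p,q] = [q] − [p].
This gives a 4×4 integer matrix of rank 3; reducing to Smith normal form yields diagonal entries (1,1,1).

Computing H_k = (kernel of ∂_k) / (image of ∂_{k+1}):

  H_0: rank C_0 − rank ∂_1 = 4 − 3 = 1, and the invariant factors of ∂_1 are all 1, so H_0 = Z.

(K is a triangulation of the circle S^1.)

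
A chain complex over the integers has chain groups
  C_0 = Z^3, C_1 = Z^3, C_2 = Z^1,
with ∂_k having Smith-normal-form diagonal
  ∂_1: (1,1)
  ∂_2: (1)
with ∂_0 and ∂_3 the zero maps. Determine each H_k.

H_0 = Z,  H_1 = 0,  H_2 = 0.

H_0: b_0 = 3 − 0 − 2 = 1; torsion from ∂_1 factors > 1: none. So H_0 = Z.
H_1: b_1 = 3 − 2 − 1 = 0; torsion from ∂_2 factors > 1: none. So H_1 = 0.
H_2: b_2 = 1 − 1 − 0 = 0; torsion from ∂_3 factors > 1: none. So H_2 = 0.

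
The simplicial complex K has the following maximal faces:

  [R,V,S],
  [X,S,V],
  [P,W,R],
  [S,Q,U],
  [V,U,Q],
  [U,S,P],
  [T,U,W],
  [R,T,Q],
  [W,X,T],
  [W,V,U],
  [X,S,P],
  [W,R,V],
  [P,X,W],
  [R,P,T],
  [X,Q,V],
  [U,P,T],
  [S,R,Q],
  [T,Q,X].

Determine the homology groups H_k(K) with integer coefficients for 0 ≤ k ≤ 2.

We work with the vertex ordering P < Q < R < S < T < U < V < W < X. The simplices of K, each written with vertices in increasing order, are:

  0-simplices (9): P, Q, R, S, T, U, V, W, X
  1-simplices (27): PR, PS, PT, PU, PW, PX, QR, QS, QT, QU, QV, QX, RS, RT, RV, RW, SU, SV, SX, TU, TW, TX, UV, UW, VW, VX, WX
  2-simplices (18): PRT, PRW, PSU, PSX, PTU, PWX, QRS, QRT, QSU, QTX, QUV, QVX, RSV, RVW, SVX, TUW, TWX, UVW

so the chain groups are C_0 ≅ Z^9, C_1 ≅ Z^27, C_2 ≅ Z^18.

The boundary map ∂_1: C_1 → C_0 maps an edge to its endpoints' difference, ∂[p,q] = q − p.
As a 9×27 matrix over Z this has rank 8, with invariant factors (1,1,1,1,1,1,1,1).

The boundary map ∂_2: C_2 → C_1 acts by ∂[p,q,r] = [q,r] − [p,r] + [p,q]. For instance
  ∂PSX = SX − PX + PS,
  ∂RVW = VW − RW + RV.
As a 27×18 matrix over Z this has rank 18, with invariant factors (1,1,1,1,1,1,1,1,1,1,1,1,1,1,1,1,1,2).

From H_k ≅ ker(∂_k) / im(∂_{k+1}) we obtain:

  H_0: rank C_0 − rank ∂_1 = 9 − 8 = 1, and the invariant factors of ∂_1 are all 1, so H_0 ≅ Z.
  H_1: rank ker ∂_1 − rank ∂_2 = (27 − 8) − 18 = 1, and ∂_2 has invariant factor 2 > 1, so H_1 ≅ Z ⊕ Z/2.
  H_2: rank ker ∂_2 − rank ∂_3 = (18 − 18) − 0 = 0, and there is no ∂_3, so H_2 ≅ 0.

(K is a triangulation of the Klein bottle.)

H_0 = Z,  H_1 = Z ⊕ Z/2,  H_2 = 0.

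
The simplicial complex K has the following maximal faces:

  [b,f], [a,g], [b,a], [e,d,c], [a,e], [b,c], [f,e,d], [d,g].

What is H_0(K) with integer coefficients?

Take the total order a < b < c < d < e < f < g on the vertex set. Then K (dimension 2) consists of the simplices:

  0-simplices (7): a, b, c, d, e, f, g
  1-simplices (11): ab, ae, ag, bc, bf, cd, ce, de, df, dg, ef
  2-simplices (2): cde, def

so the chain groups are C_0 ≅ Z^7, C_1 ≅ Z^11, C_2 ≅ Z^2.

∂_1: C_1 → C_0 sends each edge [p,q] (with p < q) to q − p. For instance
  ∂ae = e − a.
As a 7×11 matrix over Z this has rank 6, with invariant factors (1,1,1,1,1,1).

Boundary ∂_2: C_2 → C_1 sends each 2-simplex [p,q,r] to [q,r] − [p,r] + [p,q]. For instance
  ∂def = ef − df + de,
  ∂cde = de − ce + cd.
This gives a 11×2 integer matrix of rank 2; reducing to Smith normal form yields diagonal entries (1,1).

Reading off H_k = ker ∂_k / im ∂_{k+1}:

  H_0: rank C_0 − rank ∂_1 = 7 − 6 = 1, and the invariant factors of ∂_1 are all 1, so H_0 ≅ Z.

H_0 = Z.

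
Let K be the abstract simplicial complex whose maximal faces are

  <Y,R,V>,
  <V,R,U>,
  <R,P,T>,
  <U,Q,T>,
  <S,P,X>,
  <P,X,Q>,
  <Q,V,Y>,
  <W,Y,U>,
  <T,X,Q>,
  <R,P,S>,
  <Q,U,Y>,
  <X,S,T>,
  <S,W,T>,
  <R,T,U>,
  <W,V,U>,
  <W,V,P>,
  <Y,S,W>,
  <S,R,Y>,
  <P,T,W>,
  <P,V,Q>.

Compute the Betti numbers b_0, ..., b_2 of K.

K has 10 vertices, 30 edges, 20 triangles.
rank ∂_0 = 0, rank ∂_1 = 9 ⇒ b_0 = 10 − 0 − 9 = 1; all invariant factors of ∂_1 are 1 so no torsion. So H_0 ≅ Z.
rank ∂_1 = 9, rank ∂_2 = 20 ⇒ b_1 = 30 − 9 − 20 = 1; ∂_2 has invariant factor(s) [2] giving torsion. So H_1 ≅ Z ⊕ Z/2.
rank ∂_2 = 20, rank ∂_3 = 0 ⇒ b_2 = 20 − 20 − 0 = 0. So H_2 ≅ 0.

b_0 = 1, b_1 = 1, b_2 = 0.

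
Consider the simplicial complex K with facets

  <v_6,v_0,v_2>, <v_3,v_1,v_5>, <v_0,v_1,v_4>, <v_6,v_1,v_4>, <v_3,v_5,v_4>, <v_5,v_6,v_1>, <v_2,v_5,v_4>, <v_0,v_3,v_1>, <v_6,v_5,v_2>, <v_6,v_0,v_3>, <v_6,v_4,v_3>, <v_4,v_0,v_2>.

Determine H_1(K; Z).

We work with the vertex ordering v_0 < v_1 < v_2 < v_3 < v_4 < v_5 < v_6. The simplices of K, each written with vertices in increasing order, are:

  0-simplices (7): [v_0], [v_1], [v_2], [v_3], [v_4], [v_5], [v_6]
  1-simplices (18): (18 of them)
  2-simplices (12): (12 of them)

so the chain groups are C_0 ≅ Z^7, C_1 ≅ Z^18, C_2 ≅ Z^12.

∂_1: C_1 → C_0 sends each edge [p,q] (with p < q) to q − p.
The resulting 7×18 matrix has rank 6, and its Smith normal form has invariant factors (1,1,1,1,1,1).

∂_2: C_2 → C_1 maps a triangle to the signed sum of its edges. For instance
  ∂[v_1,v_5,v_6] = [v_5,v_6] − [v_1,v_6] + [v_1,v_5],
  ∂[v_1,v_3,v_5] = [v_3,v_5] − [v_1,v_5] + [v_1,v_3].
The 18×12 boundary matrix has rank 12 and Smith normal form diag(1,1,1,1,1,1,1,1,1,1,1,2).

From H_k ≅ ker(∂_k) / im(∂_{k+1}) we obtain:

  H_1: rank ker ∂_1 − rank ∂_2 = (18 − 6) − 12 = 0, and ∂_2 has invariant factor 2 > 1, so H_1 = Z/2Z.

H_1 = Z/2Z.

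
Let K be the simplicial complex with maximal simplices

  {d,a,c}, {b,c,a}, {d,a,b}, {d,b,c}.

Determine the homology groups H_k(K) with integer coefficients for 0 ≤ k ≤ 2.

H_0 ≅ Z,  H_1 = 0,  H_2 ≅ Z.

Fix the vertex order a < b < c < d and write every simplex with vertices in increasing order. Then dim K = 2 and the simplices of K are:

  0-simplices (4): a, b, c, d
  1-simplices (6): ab, ac, ad, bc, bd, cd
  2-simplices (4): abc, abd, acd, bcd

Hence C_0 ≅ Z^4, C_1 ≅ Z^6, C_2 ≅ Z^4.

The boundary map ∂_1: C_1 → C_0 is given by ∂[p,q] = [q] − [p]. For instance
  ∂bc = c − b.
As a 4×6 matrix over Z this has rank 3, with invariant factors (1,1,1).

The boundary map ∂_2: C_2 → C_1 acts by ∂[p,q,r] = [q,r] − [p,r] + [p,q]. For instance
  ∂acd = cd − ad + ac,
  ∂abc = bc − ac + ab.
The resulting 6×4 matrix has rank 3, and its Smith normal form has invariant factors (1,1,1).

Reading off H_k = ker ∂_k / im ∂_{k+1}:

  H_0: rank C_0 − rank ∂_1 = 4 − 3 = 1, and the invariant factors of ∂_1 are all 1, so H_0 ≅ Z.
  H_1: rank ker ∂_1 − rank ∂_2 = (6 − 3) − 3 = 0, and the invariant factors of ∂_2 are all 1, so H_1 ≅ 0.
  H_2: rank ker ∂_2 − rank ∂_3 = (4 − 3) − 0 = 1, and there is no ∂_3, so H_2 ≅ Z.

(K is a triangulation of the 2-sphere S^2.)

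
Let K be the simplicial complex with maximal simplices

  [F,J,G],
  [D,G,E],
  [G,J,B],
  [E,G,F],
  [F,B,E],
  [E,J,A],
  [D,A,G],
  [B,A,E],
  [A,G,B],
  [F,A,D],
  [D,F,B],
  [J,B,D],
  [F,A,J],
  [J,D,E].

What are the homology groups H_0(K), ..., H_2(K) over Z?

H_0 ≅ Z,  H_1 ≅ Z^2,  H_2 ≅ Z.

Order the vertices as A < B < D < E < F < G < J. Listing each simplex with vertices in this order, K has dimension 2 with simplices:

  0-simplices (7): A, B, D, E, F, G, J
  1-simplices (21): AB, AD, AE, AF, AG, AJ, BD, BE, BF, BG, BJ, DE, DF, DG, DJ, EF, EG, EJ, FG, FJ, GJ
  2-simplices (14): ABE, ABG, ADF, ADG, AEJ, AFJ, BDF, BDJ, BEF, BGJ, DEG, DEJ, EFG, FGJ

Hence C_0 ≅ Z^7, C_1 ≅ Z^21, C_2 ≅ Z^14.

Boundary ∂_1: C_1 → C_0 sends each edge [p,q] (with p < q) to q − p. For instance
  ∂DE = E − D.
The resulting 7×21 matrix has rank 6, and its Smith normal form has invariant factors (1,1,1,1,1,1).

∂_2: C_2 → C_1 sends each 2-simplex [p,q,r] to [q,r] − [p,r] + [p,q]. For instance
  ∂DEJ = EJ − DJ + DE,
  ∂ABE = BE − AE + AB.
This gives a 21×14 integer matrix of rank 13; reducing to Smith normal form yields diagonal entries (1,1,1,1,1,1,1,1,1,1,1,1,1).

Reading off H_k = ker ∂_k / im ∂_{k+1}:

  H_0: rank C_0 − rank ∂_1 = 7 − 6 = 1, and the invariant factors of ∂_1 are all 1, so H_0 = Z.
  H_1: rank ker ∂_1 − rank ∂_2 = (21 − 6) − 13 = 2, and the invariant factors of ∂_2 are all 1, so H_1 = Z^2.
  H_2: rank ker ∂_2 − rank ∂_3 = (14 − 13) − 0 = 1, and there is no ∂_3, so H_2 = Z.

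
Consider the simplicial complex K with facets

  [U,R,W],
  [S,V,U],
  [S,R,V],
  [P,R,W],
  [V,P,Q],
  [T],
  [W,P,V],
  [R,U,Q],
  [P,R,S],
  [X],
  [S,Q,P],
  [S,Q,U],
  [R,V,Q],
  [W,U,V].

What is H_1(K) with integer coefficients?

H_1 ≅ Z/2Z.

We work with the vertex ordering P < Q < R < S < T < U < V < W < X. The simplices of K, each written with vertices in increasing order, are:

  0-simplices (9): P, Q, R, S, T, U, V, W, X
  1-simplices (18): PQ, PR, PS, PV, PW, QR, QS, QU, QV, RS, RU, RV, RW, SU, SV, UV, UW, VW
  2-simplices (12): PQS, PQV, PRS, PRW, PVW, QRU, QRV, QSU, RSV, RUW, SUV, UVW

giving chain groups C_0 ≅ Z^9, C_1 ≅ Z^18, C_2 ≅ Z^12.

Boundary ∂_1: C_1 → C_0 is given by ∂[p,q] = [q] − [p]. For instance
  ∂QV = V − Q.
As a 9×18 matrix over Z this has rank 6, with invariant factors (1,1,1,1,1,1).

∂_2: C_2 → C_1 maps a triangle to the signed sum of its edges. For instance
  ∂QSU = SU − QU + QS,
  ∂RSV = SV − RV + RS.
As a 18×12 matrix over Z this has rank 12, with invariant factors (1,1,1,1,1,1,1,1,1,1,1,2).

From H_k ≅ ker(∂_k) / im(∂_{k+1}) we obtain:

  H_1: rank ker ∂_1 − rank ∂_2 = (18 − 6) − 12 = 0, and ∂_2 has invariant factor 2 > 1, so H_1 = Z/2Z.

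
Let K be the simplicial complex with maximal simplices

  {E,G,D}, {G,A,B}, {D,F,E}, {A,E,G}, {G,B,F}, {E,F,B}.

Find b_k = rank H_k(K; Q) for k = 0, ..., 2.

b_0 = 1, b_1 = 1, b_2 = 0.

We work with the vertex ordering A < B < D < E < F < G. The simplices of K, each written with vertices in increasing order, are:

  0-simplices (6): A, B, D, E, F, G
  1-simplices (12): AB, AE, AG, BE, BF, BG, DE, DF, DG, EF, EG, FG
  2-simplices (6): ABG, AEG, BEF, BFG, DEF, DEG

Hence C_0 ≅ Z^6, C_1 ≅ Z^12, C_2 ≅ Z^6.

Boundary ∂_1: C_1 → C_0 maps an edge to its endpoints' difference, ∂[p,q] = q − p.
The resulting 6×12 matrix has rank 5, and its Smith normal form has invariant factors (1,1,1,1,1).

∂_2: C_2 → C_1 acts by ∂[p,q,r] = [q,r] − [p,r] + [p,q]. For instance
  ∂AEG = EG − AG + AE,
  ∂DEF = EF − DF + DE.
This gives a 12×6 integer matrix of rank 6; reducing to Smith normal form yields diagonal entries (1,1,1,1,1,1).

Reading off H_k = ker ∂_k / im ∂_{k+1}:

  H_0: rank C_0 − rank ∂_1 = 6 − 5 = 1, and the invariant factors of ∂_1 are all 1, so H_0 ≅ Z.
  H_1: rank ker ∂_1 − rank ∂_2 = (12 − 5) − 6 = 1, and the invariant factors of ∂_2 are all 1, so H_1 ≅ Z.
  H_2: rank ker ∂_2 − rank ∂_3 = (6 − 6) − 0 = 0, and there is no ∂_3, so H_2 ≅ 0.

(K is a triangulation of the cylinder S^1 x I.)

Hence the Betti numbers are b_0 = 1, b_1 = 1, b_2 = 0.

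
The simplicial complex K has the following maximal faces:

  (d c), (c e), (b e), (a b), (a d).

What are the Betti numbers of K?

b_0 = 1, b_1 = 1.

Fix the vertex order a < b < c < d < e and write every simplex with vertices in increasing order. Then dim K = 1 and the simplices of K are:

  0-simplices (5): a, b, c, d, e
  1-simplices (5): ab, ad, be, cd, ce

giving chain groups C_0 ≅ Z^5, C_1 ≅ Z^5.

The boundary map ∂_1: C_1 → C_0 maps an edge to its endpoints' difference, ∂[p,q] = q − p. For instance
  ∂ab = b − a.
This gives a 5×5 integer matrix of rank 4; reducing to Smith normal form yields diagonal entries (1,1,1,1).

From H_k ≅ ker(∂_k) / im(∂_{k+1}) we obtain:

  H_0: rank C_0 − rank ∂_1 = 5 − 4 = 1, and the invariant factors of ∂_1 are all 1, so H_0 = Z.
  H_1: rank ker ∂_1 − rank ∂_2 = (5 − 4) − 0 = 1, and there is no ∂_2, so H_1 = Z.

As a check, the Euler characteristic is 5 − 5 = 0, which agrees with 1 − 1 = 0.

Hence the Betti numbers are b_0 = 1, b_1 = 1.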